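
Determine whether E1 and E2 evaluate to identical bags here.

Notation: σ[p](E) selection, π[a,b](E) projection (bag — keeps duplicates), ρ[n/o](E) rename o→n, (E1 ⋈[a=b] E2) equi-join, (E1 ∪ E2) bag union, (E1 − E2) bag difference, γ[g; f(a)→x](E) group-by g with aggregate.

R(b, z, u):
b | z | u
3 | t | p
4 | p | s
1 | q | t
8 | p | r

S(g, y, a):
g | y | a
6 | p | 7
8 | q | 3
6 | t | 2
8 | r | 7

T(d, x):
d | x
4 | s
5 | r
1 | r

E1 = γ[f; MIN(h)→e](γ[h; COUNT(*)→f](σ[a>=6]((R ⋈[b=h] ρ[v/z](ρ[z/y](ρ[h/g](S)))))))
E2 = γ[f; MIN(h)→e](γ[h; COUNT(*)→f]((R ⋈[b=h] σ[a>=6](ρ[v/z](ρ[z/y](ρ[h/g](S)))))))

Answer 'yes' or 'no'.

E1 per-node cardinality:
  R → 4
  S → 4
  ρ[h/g](S) → 4
  ρ[z/y](ρ[h/g](S)) → 4
  ρ[v/z](ρ[z/y](ρ[h/g](S))) → 4
  (R ⋈[b=h] ρ[v/z](ρ[z/y](ρ[h/g](S)))) → 2
  σ[a>=6]((R ⋈[b=h] ρ[v/z](ρ[z/y](ρ[h/g](S))))) → 1
  γ[h; COUNT(*)→f](σ[a>=6]((R ⋈[b=h] ρ[v/z](ρ[z/y](ρ[h/g](S)))))) → 1
  γ[f; MIN(h)→e](γ[h; COUNT(*)→f](σ[a>=6]((R ⋈[b=h] ρ[v/z](ρ[z/y](ρ[h/g](S))))))) → 1
E2 per-node cardinality:
  R → 4
  S → 4
  ρ[h/g](S) → 4
  ρ[z/y](ρ[h/g](S)) → 4
  ρ[v/z](ρ[z/y](ρ[h/g](S))) → 4
  σ[a>=6](ρ[v/z](ρ[z/y](ρ[h/g](S)))) → 2
  (R ⋈[b=h] σ[a>=6](ρ[v/z](ρ[z/y](ρ[h/g](S))))) → 1
  γ[h; COUNT(*)→f]((R ⋈[b=h] σ[a>=6](ρ[v/z](ρ[z/y](ρ[h/g](S)))))) → 1
  γ[f; MIN(h)→e](γ[h; COUNT(*)→f]((R ⋈[b=h] σ[a>=6](ρ[v/z](ρ[z/y](ρ[h/g](S))))))) → 1

E1 and E2 produce the same multiset:
f | e
1 | 8

yes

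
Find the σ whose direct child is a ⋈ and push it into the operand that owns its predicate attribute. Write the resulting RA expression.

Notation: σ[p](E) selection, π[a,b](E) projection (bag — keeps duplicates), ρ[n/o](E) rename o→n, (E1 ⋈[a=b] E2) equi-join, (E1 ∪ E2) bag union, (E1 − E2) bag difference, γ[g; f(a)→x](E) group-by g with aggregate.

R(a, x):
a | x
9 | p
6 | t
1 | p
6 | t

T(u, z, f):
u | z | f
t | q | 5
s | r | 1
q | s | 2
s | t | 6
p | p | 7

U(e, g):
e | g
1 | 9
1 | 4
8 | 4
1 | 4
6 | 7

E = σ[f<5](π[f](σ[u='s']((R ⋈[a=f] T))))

σ filters on u, owned by the right side.
E' = σ[f<5](π[f]((R ⋈[a=f] σ[u='s'](T))))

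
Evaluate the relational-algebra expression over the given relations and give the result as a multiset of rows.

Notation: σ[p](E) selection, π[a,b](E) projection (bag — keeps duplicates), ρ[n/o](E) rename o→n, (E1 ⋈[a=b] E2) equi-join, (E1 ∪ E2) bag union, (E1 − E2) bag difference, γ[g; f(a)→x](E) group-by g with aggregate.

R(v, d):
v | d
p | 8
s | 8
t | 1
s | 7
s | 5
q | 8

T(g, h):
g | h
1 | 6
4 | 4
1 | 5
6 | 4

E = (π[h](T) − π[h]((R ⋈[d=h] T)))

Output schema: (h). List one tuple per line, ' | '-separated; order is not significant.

Row counts bottom-up:
  T → 4
  π[h](T) → 4
  R → 6
  T → 4
  (R ⋈[d=h] T) → 1
  π[h]((R ⋈[d=h] T)) → 1
  (π[h](T) − π[h]((R ⋈[d=h] T))) → 3

== RESULT ==
h
4
4
6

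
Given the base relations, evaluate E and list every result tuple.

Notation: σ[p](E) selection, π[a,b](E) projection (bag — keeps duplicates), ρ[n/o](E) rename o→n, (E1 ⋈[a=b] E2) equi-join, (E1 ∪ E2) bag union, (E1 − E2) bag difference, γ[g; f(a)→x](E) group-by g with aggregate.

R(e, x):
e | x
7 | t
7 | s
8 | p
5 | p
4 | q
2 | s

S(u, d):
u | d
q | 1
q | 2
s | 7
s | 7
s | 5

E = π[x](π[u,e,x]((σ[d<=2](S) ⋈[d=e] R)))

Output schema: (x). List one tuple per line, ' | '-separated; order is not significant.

Subexpression sizes:
  S → 5
  σ[d<=2](S) → 2
  R → 6
  (σ[d<=2](S) ⋈[d=e] R) → 1
  π[u,e,x]((σ[d<=2](S) ⋈[d=e] R)) → 1
  π[x](π[u,e,x]((σ[d<=2](S) ⋈[d=e] R))) → 1

== RESULT ==
x
s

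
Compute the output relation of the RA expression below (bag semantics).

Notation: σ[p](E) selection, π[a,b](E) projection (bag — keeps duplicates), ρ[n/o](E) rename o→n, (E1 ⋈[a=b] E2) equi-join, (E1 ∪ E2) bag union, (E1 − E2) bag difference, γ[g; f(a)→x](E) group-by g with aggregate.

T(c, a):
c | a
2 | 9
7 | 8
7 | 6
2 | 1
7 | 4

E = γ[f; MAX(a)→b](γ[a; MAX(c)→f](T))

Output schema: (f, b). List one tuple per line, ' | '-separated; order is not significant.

Row counts bottom-up:
  T → 5
  γ[a; MAX(c)→f](T) → 5
  γ[f; MAX(a)→b](γ[a; MAX(c)→f](T)) → 2

== RESULT ==
f | b
2 | 9
7 | 8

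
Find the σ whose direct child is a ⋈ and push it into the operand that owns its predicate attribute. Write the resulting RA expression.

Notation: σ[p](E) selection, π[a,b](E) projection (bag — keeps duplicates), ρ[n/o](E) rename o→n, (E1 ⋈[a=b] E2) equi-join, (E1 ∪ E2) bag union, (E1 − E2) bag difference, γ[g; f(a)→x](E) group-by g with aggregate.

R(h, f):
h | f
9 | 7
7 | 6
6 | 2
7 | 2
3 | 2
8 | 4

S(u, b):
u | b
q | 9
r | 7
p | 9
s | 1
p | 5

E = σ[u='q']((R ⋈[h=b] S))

σ filters on u, owned by the right side.
E' = (R ⋈[h=b] σ[u='q'](S))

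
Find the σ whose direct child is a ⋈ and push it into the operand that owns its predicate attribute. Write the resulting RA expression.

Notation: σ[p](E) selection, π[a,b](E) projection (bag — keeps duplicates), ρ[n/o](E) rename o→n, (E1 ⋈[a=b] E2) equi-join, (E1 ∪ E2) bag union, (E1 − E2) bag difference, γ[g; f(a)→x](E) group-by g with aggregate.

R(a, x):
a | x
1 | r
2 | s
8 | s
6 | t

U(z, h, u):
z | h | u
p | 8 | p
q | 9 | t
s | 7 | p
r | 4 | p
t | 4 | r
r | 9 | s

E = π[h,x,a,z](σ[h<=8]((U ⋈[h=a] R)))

σ filters on h, owned by the left side.
E' = π[h,x,a,z]((σ[h<=8](U) ⋈[h=a] R))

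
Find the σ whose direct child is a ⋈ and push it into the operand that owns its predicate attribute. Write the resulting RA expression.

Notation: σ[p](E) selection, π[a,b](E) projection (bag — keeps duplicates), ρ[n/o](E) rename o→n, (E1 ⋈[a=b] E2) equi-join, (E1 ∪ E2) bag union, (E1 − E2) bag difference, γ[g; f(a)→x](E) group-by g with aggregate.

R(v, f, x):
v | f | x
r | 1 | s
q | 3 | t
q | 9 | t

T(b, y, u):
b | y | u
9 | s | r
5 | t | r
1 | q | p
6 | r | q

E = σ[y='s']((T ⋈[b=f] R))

σ filters on y, owned by the left side.
E' = (σ[y='s'](T) ⋈[b=f] R)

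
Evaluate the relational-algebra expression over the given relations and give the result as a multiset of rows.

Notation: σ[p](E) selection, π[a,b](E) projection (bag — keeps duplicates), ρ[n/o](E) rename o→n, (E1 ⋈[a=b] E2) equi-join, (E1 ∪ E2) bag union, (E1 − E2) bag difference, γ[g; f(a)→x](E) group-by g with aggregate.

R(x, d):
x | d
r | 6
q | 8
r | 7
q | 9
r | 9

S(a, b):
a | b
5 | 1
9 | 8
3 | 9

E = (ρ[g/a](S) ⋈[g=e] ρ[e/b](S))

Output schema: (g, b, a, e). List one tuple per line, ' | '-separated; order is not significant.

Stepwise |·|:
  S → 3
  ρ[g/a](S) → 3
  S → 3
  ρ[e/b](S) → 3
  (ρ[g/a](S) ⋈[g=e] ρ[e/b](S)) → 1

== RESULT ==
g | b | a | e
9 | 8 | 3 | 9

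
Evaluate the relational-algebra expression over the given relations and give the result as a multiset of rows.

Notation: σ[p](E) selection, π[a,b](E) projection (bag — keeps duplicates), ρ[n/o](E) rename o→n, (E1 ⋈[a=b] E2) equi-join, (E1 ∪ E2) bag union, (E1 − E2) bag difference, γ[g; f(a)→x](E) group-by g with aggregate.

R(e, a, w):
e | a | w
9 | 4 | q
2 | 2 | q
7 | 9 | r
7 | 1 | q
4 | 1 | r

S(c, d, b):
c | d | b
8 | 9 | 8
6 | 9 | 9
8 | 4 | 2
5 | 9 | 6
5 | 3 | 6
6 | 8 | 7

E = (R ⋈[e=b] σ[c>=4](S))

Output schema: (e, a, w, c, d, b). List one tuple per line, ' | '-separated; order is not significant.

Row counts bottom-up:
  R → 5
  S → 6
  σ[c>=4](S) → 6
  (R ⋈[e=b] σ[c>=4](S)) → 4

== RESULT ==
e | a | w | c | d | b
2 | 2 | q | 8 | 4 | 2
7 | 1 | q | 6 | 8 | 7
7 | 9 | r | 6 | 8 | 7
9 | 4 | q | 6 | 9 | 9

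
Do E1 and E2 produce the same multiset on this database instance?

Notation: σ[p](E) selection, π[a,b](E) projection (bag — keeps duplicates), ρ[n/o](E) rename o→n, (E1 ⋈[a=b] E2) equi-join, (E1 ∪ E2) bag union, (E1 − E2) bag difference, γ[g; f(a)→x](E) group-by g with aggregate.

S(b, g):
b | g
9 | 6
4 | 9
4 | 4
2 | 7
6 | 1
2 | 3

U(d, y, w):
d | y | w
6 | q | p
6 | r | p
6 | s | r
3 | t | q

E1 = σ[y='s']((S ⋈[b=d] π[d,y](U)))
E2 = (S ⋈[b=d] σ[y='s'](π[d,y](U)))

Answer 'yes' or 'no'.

E1 row counts bottom-up:
  S → 6
  U → 4
  π[d,y](U) → 4
  (S ⋈[b=d] π[d,y](U)) → 3
  σ[y='s']((S ⋈[b=d] π[d,y](U))) → 1
E2 row counts bottom-up:
  S → 6
  U → 4
  π[d,y](U) → 4
  σ[y='s'](π[d,y](U)) → 1
  (S ⋈[b=d] σ[y='s'](π[d,y](U))) → 1

E1 and E2 produce the same multiset:
b | g | d | y
6 | 1 | 6 | s

yes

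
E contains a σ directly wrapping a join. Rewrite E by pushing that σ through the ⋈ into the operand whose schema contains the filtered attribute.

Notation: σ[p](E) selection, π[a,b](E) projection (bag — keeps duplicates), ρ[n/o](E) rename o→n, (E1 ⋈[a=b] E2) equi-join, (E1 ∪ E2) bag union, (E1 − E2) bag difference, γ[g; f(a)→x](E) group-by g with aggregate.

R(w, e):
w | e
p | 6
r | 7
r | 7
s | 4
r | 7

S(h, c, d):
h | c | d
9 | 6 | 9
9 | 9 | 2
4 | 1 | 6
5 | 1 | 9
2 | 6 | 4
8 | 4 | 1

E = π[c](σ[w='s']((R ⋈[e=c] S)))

σ filters on w, owned by the left side.
E' = π[c]((σ[w='s'](R) ⋈[e=c] S))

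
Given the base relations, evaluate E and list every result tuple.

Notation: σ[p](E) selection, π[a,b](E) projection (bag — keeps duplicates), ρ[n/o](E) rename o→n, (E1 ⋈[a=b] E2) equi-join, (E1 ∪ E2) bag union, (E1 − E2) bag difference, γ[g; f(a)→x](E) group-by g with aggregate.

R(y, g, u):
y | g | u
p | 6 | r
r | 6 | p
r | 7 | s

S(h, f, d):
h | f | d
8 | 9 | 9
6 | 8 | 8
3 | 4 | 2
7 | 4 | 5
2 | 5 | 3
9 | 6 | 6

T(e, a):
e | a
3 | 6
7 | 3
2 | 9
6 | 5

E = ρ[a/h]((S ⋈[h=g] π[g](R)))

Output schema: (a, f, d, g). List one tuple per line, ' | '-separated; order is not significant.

Row counts bottom-up:
  S → 6
  R → 3
  π[g](R) → 3
  (S ⋈[h=g] π[g](R)) → 3
  ρ[a/h]((S ⋈[h=g] π[g](R))) → 3

== RESULT ==
a | f | d | g
6 | 8 | 8 | 6
6 | 8 | 8 | 6
7 | 4 | 5 | 7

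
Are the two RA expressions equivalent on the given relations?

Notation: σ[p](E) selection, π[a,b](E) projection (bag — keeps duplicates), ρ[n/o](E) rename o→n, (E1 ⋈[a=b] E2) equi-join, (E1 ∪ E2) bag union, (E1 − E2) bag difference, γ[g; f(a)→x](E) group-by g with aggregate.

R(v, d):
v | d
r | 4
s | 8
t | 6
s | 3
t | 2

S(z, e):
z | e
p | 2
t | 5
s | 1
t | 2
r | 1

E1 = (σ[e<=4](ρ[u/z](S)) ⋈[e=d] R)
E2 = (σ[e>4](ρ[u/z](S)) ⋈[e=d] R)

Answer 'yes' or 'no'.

E1 subexpression sizes:
  S → 5
  ρ[u/z](S) → 5
  σ[e<=4](ρ[u/z](S)) → 4
  R → 5
  (σ[e<=4](ρ[u/z](S)) ⋈[e=d] R) → 2
E2 subexpression sizes:
  S → 5
  ρ[u/z](S) → 5
  σ[e>4](ρ[u/z](S)) → 1
  R → 5
  (σ[e>4](ρ[u/z](S)) ⋈[e=d] R) → 0

E1 result:
u | e | v | d
p | 2 | t | 2
t | 2 | t | 2
E2 result:
u | e | v | d
(0 rows)
Witness: ('p', 2, 't', 2) appears 1× in E1 but 0× in E2.

no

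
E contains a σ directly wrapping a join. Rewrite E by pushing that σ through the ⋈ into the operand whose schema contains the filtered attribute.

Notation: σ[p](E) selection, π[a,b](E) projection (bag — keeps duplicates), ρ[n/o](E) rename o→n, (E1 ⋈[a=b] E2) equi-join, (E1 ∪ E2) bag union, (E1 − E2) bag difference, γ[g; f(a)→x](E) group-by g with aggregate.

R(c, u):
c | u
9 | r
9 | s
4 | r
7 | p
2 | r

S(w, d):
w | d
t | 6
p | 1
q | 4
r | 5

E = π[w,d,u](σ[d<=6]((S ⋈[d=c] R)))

σ filters on d, owned by the left side.
E' = π[w,d,u]((σ[d<=6](S) ⋈[d=c] R))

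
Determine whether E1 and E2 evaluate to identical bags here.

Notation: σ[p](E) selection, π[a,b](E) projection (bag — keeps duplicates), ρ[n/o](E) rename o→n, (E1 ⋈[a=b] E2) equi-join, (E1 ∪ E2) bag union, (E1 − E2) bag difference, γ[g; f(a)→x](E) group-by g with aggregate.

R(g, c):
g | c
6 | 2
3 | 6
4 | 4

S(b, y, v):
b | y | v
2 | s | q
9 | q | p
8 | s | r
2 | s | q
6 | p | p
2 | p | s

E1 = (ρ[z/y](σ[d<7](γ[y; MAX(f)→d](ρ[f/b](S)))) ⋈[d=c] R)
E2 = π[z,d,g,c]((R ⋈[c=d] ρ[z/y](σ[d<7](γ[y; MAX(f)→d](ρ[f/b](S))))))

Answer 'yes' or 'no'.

E1 subexpression sizes:
  S → 6
  ρ[f/b](S) → 6
  γ[y; MAX(f)→d](ρ[f/b](S)) → 3
  σ[d<7](γ[y; MAX(f)→d](ρ[f/b](S))) → 1
  ρ[z/y](σ[d<7](γ[y; MAX(f)→d](ρ[f/b](S)))) → 1
  R → 3
  (ρ[z/y](σ[d<7](γ[y; MAX(f)→d](ρ[f/b](S)))) ⋈[d=c] R) → 1
E2 subexpression sizes:
  R → 3
  S → 6
  ρ[f/b](S) → 6
  γ[y; MAX(f)→d](ρ[f/b](S)) → 3
  σ[d<7](γ[y; MAX(f)→d](ρ[f/b](S))) → 1
  ρ[z/y](σ[d<7](γ[y; MAX(f)→d](ρ[f/b](S)))) → 1
  (R ⋈[c=d] ρ[z/y](σ[d<7](γ[y; MAX(f)→d](ρ[f/b](S))))) → 1
  π[z,d,g,c]((R ⋈[c=d] ρ[z/y](σ[d<7](γ[y; MAX(f)→d](ρ[f/b](S)))))) → 1

E1 and E2 produce the same multiset:
z | d | g | c
p | 6 | 3 | 6

yes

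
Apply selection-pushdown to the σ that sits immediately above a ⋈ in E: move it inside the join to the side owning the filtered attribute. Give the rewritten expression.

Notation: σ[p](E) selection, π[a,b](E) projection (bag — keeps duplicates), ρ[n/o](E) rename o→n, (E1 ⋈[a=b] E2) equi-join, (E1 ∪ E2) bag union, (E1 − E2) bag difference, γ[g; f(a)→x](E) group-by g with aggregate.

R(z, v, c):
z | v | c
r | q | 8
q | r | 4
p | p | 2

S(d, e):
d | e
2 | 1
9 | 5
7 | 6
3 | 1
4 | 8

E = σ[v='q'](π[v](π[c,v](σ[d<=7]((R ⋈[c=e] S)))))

σ filters on d, owned by the right side.
E' = σ[v='q'](π[v](π[c,v]((R ⋈[c=e] σ[d<=7](S)))))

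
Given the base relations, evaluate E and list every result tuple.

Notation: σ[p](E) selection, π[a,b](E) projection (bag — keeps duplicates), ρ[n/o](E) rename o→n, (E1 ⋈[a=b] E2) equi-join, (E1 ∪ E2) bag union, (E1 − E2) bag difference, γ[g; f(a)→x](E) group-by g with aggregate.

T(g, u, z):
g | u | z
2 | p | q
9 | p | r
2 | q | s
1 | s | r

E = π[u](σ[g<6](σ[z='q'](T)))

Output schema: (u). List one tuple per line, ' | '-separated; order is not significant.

Row counts bottom-up:
  T → 4
  σ[z='q'](T) → 1
  σ[g<6](σ[z='q'](T)) → 1
  π[u](σ[g<6](σ[z='q'](T))) → 1

== RESULT ==
u
p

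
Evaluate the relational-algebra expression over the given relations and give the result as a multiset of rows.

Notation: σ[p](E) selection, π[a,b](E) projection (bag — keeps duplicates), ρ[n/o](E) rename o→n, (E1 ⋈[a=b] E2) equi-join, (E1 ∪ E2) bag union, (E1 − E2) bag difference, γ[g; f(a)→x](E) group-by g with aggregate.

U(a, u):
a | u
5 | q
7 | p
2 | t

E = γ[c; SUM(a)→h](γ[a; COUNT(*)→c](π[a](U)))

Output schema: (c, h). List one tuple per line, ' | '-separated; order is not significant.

Per-node cardinality:
  U → 3
  π[a](U) → 3
  γ[a; COUNT(*)→c](π[a](U)) → 3
  γ[c; SUM(a)→h](γ[a; COUNT(*)→c](π[a](U))) → 1

== RESULT ==
c | h
1 | 14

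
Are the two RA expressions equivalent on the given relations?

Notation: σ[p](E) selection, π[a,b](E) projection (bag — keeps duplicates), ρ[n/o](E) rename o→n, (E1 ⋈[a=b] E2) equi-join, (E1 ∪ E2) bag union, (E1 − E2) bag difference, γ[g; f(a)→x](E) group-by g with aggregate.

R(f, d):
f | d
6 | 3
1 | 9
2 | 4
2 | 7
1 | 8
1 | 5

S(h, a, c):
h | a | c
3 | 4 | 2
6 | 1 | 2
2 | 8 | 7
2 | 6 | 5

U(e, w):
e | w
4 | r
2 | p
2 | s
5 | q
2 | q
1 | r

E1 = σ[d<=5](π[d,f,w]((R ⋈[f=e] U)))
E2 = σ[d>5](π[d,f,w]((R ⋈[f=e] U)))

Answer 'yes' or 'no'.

E1 row counts bottom-up:
  R → 6
  U → 6
  (R ⋈[f=e] U) → 9
  π[d,f,w]((R ⋈[f=e] U)) → 9
  σ[d<=5](π[d,f,w]((R ⋈[f=e] U))) → 4
E2 row counts bottom-up:
  R → 6
  U → 6
  (R ⋈[f=e] U) → 9
  π[d,f,w]((R ⋈[f=e] U)) → 9
  σ[d>5](π[d,f,w]((R ⋈[f=e] U))) → 5

E1 result:
d | f | w
4 | 2 | p
4 | 2 | q
4 | 2 | s
5 | 1 | r
E2 result:
d | f | w
7 | 2 | p
7 | 2 | q
7 | 2 | s
8 | 1 | r
9 | 1 | r
Witness: (8, 1, 'r') appears 0× in E1 but 1× in E2.

no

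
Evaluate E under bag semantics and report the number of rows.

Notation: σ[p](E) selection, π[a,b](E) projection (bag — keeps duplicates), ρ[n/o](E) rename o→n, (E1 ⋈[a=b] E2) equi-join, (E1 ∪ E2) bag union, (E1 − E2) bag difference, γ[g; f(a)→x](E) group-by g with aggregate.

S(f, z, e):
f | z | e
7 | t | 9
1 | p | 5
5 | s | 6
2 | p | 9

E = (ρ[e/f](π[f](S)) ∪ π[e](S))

Per-node cardinality:
  S → 4
  π[f](S) → 4
  ρ[e/f](π[f](S)) → 4
  S → 4
  π[e](S) → 4
  (ρ[e/f](π[f](S)) ∪ π[e](S)) → 8

|E| = 8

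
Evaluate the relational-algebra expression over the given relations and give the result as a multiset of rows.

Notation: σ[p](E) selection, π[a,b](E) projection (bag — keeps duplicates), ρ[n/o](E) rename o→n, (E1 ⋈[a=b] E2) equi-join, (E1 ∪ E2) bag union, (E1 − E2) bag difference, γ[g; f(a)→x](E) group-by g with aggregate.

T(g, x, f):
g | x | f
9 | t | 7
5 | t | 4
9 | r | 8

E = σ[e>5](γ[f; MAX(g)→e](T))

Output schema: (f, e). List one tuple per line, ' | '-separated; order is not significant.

Per-node cardinality:
  T → 3
  γ[f; MAX(g)→e](T) → 3
  σ[e>5](γ[f; MAX(g)→e](T)) → 2

== RESULT ==
f | e
7 | 9
8 | 9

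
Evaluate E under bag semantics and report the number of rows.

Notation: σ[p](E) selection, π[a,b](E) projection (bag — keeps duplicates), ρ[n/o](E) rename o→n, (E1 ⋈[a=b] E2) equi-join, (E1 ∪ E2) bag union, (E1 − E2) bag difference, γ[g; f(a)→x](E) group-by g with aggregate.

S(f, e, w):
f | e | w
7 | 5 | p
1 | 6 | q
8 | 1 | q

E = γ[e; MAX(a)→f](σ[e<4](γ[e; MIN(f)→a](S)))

Row counts bottom-up:
  S → 3
  γ[e; MIN(f)→a](S) → 3
  σ[e<4](γ[e; MIN(f)→a](S)) → 1
  γ[e; MAX(a)→f](σ[e<4](γ[e; MIN(f)→a](S))) → 1

|E| = 1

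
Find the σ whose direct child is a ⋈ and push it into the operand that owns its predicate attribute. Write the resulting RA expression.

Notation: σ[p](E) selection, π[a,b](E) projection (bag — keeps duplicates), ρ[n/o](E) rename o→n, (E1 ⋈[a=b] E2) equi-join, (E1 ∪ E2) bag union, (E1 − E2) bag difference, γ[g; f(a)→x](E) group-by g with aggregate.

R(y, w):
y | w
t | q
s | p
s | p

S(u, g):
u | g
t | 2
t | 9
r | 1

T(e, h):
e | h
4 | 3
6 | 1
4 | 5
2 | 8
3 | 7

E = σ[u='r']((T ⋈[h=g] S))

σ filters on u, owned by the right side.
E' = (T ⋈[h=g] σ[u='r'](S))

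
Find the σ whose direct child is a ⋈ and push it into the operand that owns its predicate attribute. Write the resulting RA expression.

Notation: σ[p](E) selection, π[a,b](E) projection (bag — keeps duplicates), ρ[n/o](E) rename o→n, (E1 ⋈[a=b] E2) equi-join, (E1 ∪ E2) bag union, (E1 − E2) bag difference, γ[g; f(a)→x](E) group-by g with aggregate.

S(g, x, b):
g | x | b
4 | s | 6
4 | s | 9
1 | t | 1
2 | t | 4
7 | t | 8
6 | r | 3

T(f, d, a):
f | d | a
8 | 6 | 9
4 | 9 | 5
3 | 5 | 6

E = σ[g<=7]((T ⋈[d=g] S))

σ filters on g, owned by the right side.
E' = (T ⋈[d=g] σ[g<=7](S))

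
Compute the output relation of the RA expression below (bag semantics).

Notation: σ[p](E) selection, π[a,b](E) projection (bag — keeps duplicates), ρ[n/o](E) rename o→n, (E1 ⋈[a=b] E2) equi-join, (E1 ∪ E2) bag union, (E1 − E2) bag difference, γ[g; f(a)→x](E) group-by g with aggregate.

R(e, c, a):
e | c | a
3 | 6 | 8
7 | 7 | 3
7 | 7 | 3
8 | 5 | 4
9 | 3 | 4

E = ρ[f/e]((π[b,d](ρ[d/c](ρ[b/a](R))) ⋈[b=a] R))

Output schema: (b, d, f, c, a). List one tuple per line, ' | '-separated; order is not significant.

Subexpression sizes:
  R → 5
  ρ[b/a](R) → 5
  ρ[d/c](ρ[b/a](R)) → 5
  π[b,d](ρ[d/c](ρ[b/a](R))) → 5
  R → 5
  (π[b,d](ρ[d/c](ρ[b/a](R))) ⋈[b=a] R) → 9
  ρ[f/e]((π[b,d](ρ[d/c](ρ[b/a](R))) ⋈[b=a] R)) → 9

== RESULT ==
b | d | f | c | a
3 | 7 | 7 | 7 | 3
3 | 7 | 7 | 7 | 3
3 | 7 | 7 | 7 | 3
3 | 7 | 7 | 7 | 3
4 | 3 | 8 | 5 | 4
4 | 3 | 9 | 3 | 4
4 | 5 | 8 | 5 | 4
4 | 5 | 9 | 3 | 4
8 | 6 | 3 | 6 | 8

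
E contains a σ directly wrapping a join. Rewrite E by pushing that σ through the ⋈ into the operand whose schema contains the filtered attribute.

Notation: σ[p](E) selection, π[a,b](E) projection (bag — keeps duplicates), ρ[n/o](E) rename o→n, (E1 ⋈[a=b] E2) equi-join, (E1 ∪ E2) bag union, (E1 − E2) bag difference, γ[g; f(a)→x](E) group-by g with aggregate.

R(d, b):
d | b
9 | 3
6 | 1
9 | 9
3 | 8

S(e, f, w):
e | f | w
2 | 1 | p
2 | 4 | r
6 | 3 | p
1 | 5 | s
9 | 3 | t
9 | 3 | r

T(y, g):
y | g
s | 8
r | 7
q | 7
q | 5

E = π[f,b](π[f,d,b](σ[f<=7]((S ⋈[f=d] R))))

σ filters on f, owned by the left side.
E' = π[f,b](π[f,d,b]((σ[f<=7](S) ⋈[f=d] R)))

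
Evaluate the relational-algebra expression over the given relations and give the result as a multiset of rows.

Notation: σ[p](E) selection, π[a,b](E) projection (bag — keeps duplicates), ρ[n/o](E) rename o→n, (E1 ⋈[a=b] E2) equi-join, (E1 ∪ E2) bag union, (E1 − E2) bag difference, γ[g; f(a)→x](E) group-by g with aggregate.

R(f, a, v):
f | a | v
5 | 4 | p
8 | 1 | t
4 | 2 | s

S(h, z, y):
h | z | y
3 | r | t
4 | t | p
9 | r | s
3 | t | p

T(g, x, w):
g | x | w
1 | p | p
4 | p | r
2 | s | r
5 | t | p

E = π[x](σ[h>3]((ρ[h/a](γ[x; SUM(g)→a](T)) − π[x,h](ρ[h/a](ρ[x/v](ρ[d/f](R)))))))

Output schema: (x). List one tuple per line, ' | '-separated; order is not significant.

Stepwise |·|:
  T → 4
  γ[x; SUM(g)→a](T) → 3
  ρ[h/a](γ[x; SUM(g)→a](T)) → 3
  R → 3
  ρ[d/f](R) → 3
  ρ[x/v](ρ[d/f](R)) → 3
  ρ[h/a](ρ[x/v](ρ[d/f](R))) → 3
  π[x,h](ρ[h/a](ρ[x/v](ρ[d/f](R)))) → 3
  (ρ[h/a](γ[x; SUM(g)→a](T)) − π[x,h](ρ[h/a](ρ[x/v](ρ[d/f](R))))) → 2
  σ[h>3]((ρ[h/a](γ[x; SUM(g)→a](T)) − π[x,h](ρ[h/a](ρ[x/v](ρ[d/f](R)))))) → 2
  π[x](σ[h>3]((ρ[h/a](γ[x; SUM(g)→a](T)) − π[x,h](ρ[h/a](ρ[x/v](ρ[d/f](R))))))) → 2

== RESULT ==
x
p
t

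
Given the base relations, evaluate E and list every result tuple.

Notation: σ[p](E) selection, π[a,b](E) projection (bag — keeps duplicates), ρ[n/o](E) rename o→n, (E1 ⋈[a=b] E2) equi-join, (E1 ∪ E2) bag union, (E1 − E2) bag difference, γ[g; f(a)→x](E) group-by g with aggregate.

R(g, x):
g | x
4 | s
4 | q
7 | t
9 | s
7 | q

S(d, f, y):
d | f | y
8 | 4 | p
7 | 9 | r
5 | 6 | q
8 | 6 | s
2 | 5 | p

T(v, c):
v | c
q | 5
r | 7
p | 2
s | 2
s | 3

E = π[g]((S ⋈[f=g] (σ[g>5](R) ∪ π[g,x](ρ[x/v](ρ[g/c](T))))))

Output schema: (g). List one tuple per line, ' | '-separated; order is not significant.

Per-node cardinality:
  S → 5
  R → 5
  σ[g>5](R) → 3
  T → 5
  ρ[g/c](T) → 5
  ρ[x/v](ρ[g/c](T)) → 5
  π[g,x](ρ[x/v](ρ[g/c](T))) → 5
  (σ[g>5](R) ∪ π[g,x](ρ[x/v](ρ[g/c](T)))) → 8
  (S ⋈[f=g] (σ[g>5](R) ∪ π[g,x](ρ[x/v](ρ[g/c](T))))) → 2
  π[g]((S ⋈[f=g] (σ[g>5](R) ∪ π[g,x](ρ[x/v](ρ[g/c](T)))))) → 2

== RESULT ==
g
5
9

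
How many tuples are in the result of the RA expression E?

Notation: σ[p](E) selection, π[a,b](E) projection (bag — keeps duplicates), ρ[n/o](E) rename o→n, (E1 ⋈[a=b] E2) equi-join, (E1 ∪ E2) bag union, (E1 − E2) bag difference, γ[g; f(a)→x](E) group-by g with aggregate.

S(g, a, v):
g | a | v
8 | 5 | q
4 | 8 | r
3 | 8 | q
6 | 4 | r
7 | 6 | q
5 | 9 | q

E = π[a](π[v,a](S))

Subexpression sizes:
  S → 6
  π[v,a](S) → 6
  π[a](π[v,a](S)) → 6

|E| = 6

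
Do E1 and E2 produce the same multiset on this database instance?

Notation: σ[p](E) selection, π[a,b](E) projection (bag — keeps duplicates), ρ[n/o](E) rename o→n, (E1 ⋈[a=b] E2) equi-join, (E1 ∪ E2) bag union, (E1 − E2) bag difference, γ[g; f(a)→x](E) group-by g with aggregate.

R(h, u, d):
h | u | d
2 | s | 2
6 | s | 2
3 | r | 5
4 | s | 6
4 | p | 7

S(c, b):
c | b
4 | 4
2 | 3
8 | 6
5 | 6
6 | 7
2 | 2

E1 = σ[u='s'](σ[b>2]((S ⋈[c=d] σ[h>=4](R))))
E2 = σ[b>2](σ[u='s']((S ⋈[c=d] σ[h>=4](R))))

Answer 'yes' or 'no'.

E1 per-node cardinality:
  S → 6
  R → 5
  σ[h>=4](R) → 3
  (S ⋈[c=d] σ[h>=4](R)) → 3
  σ[b>2]((S ⋈[c=d] σ[h>=4](R))) → 2
  σ[u='s'](σ[b>2]((S ⋈[c=d] σ[h>=4](R)))) → 2
E2 per-node cardinality:
  S → 6
  R → 5
  σ[h>=4](R) → 3
  (S ⋈[c=d] σ[h>=4](R)) → 3
  σ[u='s']((S ⋈[c=d] σ[h>=4](R))) → 3
  σ[b>2](σ[u='s']((S ⋈[c=d] σ[h>=4](R)))) → 2

E1 and E2 produce the same multiset:
c | b | h | u | d
2 | 3 | 6 | s | 2
6 | 7 | 4 | s | 6

yes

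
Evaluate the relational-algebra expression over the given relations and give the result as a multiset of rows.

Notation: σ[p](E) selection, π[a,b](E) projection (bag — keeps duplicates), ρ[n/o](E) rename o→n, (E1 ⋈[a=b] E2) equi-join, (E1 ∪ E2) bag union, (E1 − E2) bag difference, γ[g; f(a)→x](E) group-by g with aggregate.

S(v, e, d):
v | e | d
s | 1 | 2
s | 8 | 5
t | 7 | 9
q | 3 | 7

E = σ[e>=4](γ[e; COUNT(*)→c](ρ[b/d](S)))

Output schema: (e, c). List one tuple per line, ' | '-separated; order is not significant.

Stepwise |·|:
  S → 4
  ρ[b/d](S) → 4
  γ[e; COUNT(*)→c](ρ[b/d](S)) → 4
  σ[e>=4](γ[e; COUNT(*)→c](ρ[b/d](S))) → 2

== RESULT ==
e | c
7 | 1
8 | 1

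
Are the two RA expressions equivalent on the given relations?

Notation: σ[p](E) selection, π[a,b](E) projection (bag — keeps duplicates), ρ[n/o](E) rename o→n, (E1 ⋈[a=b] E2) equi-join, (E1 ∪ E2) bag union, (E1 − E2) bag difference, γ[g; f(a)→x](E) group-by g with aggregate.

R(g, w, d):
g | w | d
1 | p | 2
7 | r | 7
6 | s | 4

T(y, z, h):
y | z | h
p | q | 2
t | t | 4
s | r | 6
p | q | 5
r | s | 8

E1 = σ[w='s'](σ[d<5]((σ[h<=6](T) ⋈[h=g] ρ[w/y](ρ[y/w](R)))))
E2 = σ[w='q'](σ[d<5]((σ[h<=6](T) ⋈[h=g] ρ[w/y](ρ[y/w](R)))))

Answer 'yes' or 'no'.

E1 stepwise |·|:
  T → 5
  σ[h<=6](T) → 4
  R → 3
  ρ[y/w](R) → 3
  ρ[w/y](ρ[y/w](R)) → 3
  (σ[h<=6](T) ⋈[h=g] ρ[w/y](ρ[y/w](R))) → 1
  σ[d<5]((σ[h<=6](T) ⋈[h=g] ρ[w/y](ρ[y/w](R)))) → 1
  σ[w='s'](σ[d<5]((σ[h<=6](T) ⋈[h=g] ρ[w/y](ρ[y/w](R))))) → 1
E2 stepwise |·|:
  T → 5
  σ[h<=6](T) → 4
  R → 3
  ρ[y/w](R) → 3
  ρ[w/y](ρ[y/w](R)) → 3
  (σ[h<=6](T) ⋈[h=g] ρ[w/y](ρ[y/w](R))) → 1
  σ[d<5]((σ[h<=6](T) ⋈[h=g] ρ[w/y](ρ[y/w](R)))) → 1
  σ[w='q'](σ[d<5]((σ[h<=6](T) ⋈[h=g] ρ[w/y](ρ[y/w](R))))) → 0

E1 result:
y | z | h | g | w | d
s | r | 6 | 6 | s | 4
E2 result:
y | z | h | g | w | d
(0 rows)
Witness: ('s', 'r', 6, 6, 's', 4) appears 1× in E1 but 0× in E2.

no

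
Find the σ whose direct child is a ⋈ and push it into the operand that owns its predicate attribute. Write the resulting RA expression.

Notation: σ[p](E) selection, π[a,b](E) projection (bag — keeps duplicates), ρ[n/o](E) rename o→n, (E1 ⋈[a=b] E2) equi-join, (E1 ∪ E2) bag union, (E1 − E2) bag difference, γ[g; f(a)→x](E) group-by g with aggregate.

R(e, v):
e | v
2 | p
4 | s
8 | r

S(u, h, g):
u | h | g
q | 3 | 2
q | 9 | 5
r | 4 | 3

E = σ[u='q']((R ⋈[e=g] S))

σ filters on u, owned by the right side.
E' = (R ⋈[e=g] σ[u='q'](S))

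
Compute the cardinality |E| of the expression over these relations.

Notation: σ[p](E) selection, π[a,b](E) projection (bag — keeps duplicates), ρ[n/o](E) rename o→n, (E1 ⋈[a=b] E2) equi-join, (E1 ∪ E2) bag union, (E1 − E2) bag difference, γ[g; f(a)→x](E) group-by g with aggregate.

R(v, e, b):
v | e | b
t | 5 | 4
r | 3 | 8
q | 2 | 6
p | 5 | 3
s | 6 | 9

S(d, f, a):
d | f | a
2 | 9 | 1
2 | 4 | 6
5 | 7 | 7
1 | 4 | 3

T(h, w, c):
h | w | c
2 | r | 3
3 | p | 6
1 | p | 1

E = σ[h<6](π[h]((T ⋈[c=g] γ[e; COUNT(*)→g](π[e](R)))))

Row counts bottom-up:
  T → 3
  R → 5
  π[e](R) → 5
  γ[e; COUNT(*)→g](π[e](R)) → 4
  (T ⋈[c=g] γ[e; COUNT(*)→g](π[e](R))) → 3
  π[h]((T ⋈[c=g] γ[e; COUNT(*)→g](π[e](R)))) → 3
  σ[h<6](π[h]((T ⋈[c=g] γ[e; COUNT(*)→g](π[e](R))))) → 3

|E| = 3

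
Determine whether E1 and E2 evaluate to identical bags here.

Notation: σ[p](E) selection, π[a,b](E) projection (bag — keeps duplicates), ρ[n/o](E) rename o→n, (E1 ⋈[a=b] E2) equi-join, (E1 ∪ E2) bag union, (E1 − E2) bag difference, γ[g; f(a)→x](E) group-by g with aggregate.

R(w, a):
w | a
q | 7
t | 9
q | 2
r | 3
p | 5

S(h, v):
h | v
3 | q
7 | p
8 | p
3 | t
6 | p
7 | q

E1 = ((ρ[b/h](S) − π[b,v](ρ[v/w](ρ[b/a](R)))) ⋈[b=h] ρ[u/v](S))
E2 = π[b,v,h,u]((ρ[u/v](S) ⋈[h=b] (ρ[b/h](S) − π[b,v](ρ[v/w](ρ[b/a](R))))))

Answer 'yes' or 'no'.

E1 row counts bottom-up:
  S → 6
  ρ[b/h](S) → 6
  R → 5
  ρ[b/a](R) → 5
  ρ[v/w](ρ[b/a](R)) → 5
  π[b,v](ρ[v/w](ρ[b/a](R))) → 5
  (ρ[b/h](S) − π[b,v](ρ[v/w](ρ[b/a](R)))) → 5
  S → 6
  ρ[u/v](S) → 6
  ((ρ[b/h](S) − π[b,v](ρ[v/w](ρ[b/a](R)))) ⋈[b=h] ρ[u/v](S)) → 8
E2 row counts bottom-up:
  S → 6
  ρ[u/v](S) → 6
  S → 6
  ρ[b/h](S) → 6
  R → 5
  ρ[b/a](R) → 5
  ρ[v/w](ρ[b/a](R)) → 5
  π[b,v](ρ[v/w](ρ[b/a](R))) → 5
  (ρ[b/h](S) − π[b,v](ρ[v/w](ρ[b/a](R)))) → 5
  (ρ[u/v](S) ⋈[h=b] (ρ[b/h](S) − π[b,v](ρ[v/w](ρ[b/a](R))))) → 8
  π[b,v,h,u]((ρ[u/v](S) ⋈[h=b] (ρ[b/h](S) − π[b,v](ρ[v/w](ρ[b/a](R)))))) → 8

E1 and E2 produce the same multiset:
b | v | h | u
3 | q | 3 | q
3 | q | 3 | t
3 | t | 3 | q
3 | t | 3 | t
6 | p | 6 | p
7 | p | 7 | p
7 | p | 7 | q
8 | p | 8 | p

yes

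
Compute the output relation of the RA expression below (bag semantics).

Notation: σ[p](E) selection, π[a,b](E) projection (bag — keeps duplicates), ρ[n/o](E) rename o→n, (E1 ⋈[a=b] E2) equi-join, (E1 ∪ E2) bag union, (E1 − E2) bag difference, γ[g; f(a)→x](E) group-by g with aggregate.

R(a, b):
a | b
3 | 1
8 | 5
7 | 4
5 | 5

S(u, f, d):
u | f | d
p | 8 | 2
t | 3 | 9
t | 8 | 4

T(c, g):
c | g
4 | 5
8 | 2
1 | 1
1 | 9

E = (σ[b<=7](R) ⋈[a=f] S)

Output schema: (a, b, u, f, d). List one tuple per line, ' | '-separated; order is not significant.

Subexpression sizes:
  R → 4
  σ[b<=7](R) → 4
  S → 3
  (σ[b<=7](R) ⋈[a=f] S) → 3

== RESULT ==
a | b | u | f | d
3 | 1 | t | 3 | 9
8 | 5 | p | 8 | 2
8 | 5 | t | 8 | 4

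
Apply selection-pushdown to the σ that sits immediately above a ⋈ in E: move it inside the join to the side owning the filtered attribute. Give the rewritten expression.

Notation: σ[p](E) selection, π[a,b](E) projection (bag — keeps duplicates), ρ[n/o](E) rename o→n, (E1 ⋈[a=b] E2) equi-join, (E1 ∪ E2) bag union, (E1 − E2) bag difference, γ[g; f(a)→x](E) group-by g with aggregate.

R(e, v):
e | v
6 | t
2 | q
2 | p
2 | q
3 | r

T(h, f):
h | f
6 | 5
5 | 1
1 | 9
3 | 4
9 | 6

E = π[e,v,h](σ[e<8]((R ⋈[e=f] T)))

σ filters on e, owned by the left side.
E' = π[e,v,h]((σ[e<8](R) ⋈[e=f] T))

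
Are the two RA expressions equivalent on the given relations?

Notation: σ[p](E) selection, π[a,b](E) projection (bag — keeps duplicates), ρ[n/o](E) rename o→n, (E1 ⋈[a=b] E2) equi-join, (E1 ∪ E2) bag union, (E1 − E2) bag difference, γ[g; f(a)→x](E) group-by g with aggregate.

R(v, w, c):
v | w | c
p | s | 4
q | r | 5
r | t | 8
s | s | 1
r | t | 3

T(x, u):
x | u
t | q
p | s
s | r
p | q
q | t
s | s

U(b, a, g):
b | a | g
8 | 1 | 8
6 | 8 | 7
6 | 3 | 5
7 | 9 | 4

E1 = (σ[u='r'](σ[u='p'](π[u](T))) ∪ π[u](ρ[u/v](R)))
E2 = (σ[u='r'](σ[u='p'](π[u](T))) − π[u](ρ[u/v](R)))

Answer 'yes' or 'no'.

E1 row counts bottom-up:
  T → 6
  π[u](T) → 6
  σ[u='p'](π[u](T)) → 0
  σ[u='r'](σ[u='p'](π[u](T))) → 0
  R → 5
  ρ[u/v](R) → 5
  π[u](ρ[u/v](R)) → 5
  (σ[u='r'](σ[u='p'](π[u](T))) ∪ π[u](ρ[u/v](R))) → 5
E2 row counts bottom-up:
  T → 6
  π[u](T) → 6
  σ[u='p'](π[u](T)) → 0
  σ[u='r'](σ[u='p'](π[u](T))) → 0
  R → 5
  ρ[u/v](R) → 5
  π[u](ρ[u/v](R)) → 5
  (σ[u='r'](σ[u='p'](π[u](T))) − π[u](ρ[u/v](R))) → 0

E1 result:
u
p
q
r
r
s
E2 result:
u
(0 rows)
Witness: ('p',) appears 1× in E1 but 0× in E2.

no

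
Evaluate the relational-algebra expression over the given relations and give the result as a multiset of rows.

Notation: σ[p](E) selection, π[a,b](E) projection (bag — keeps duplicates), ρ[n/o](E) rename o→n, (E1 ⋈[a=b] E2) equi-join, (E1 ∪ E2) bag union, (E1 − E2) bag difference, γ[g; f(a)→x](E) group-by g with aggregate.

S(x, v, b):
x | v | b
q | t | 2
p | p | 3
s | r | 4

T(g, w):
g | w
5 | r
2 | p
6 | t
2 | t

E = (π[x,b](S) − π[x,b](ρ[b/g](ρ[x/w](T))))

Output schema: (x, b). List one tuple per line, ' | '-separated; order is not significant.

Per-node cardinality:
  S → 3
  π[x,b](S) → 3
  T → 4
  ρ[x/w](T) → 4
  ρ[b/g](ρ[x/w](T)) → 4
  π[x,b](ρ[b/g](ρ[x/w](T))) → 4
  (π[x,b](S) − π[x,b](ρ[b/g](ρ[x/w](T)))) → 3

== RESULT ==
x | b
p | 3
q | 2
s | 4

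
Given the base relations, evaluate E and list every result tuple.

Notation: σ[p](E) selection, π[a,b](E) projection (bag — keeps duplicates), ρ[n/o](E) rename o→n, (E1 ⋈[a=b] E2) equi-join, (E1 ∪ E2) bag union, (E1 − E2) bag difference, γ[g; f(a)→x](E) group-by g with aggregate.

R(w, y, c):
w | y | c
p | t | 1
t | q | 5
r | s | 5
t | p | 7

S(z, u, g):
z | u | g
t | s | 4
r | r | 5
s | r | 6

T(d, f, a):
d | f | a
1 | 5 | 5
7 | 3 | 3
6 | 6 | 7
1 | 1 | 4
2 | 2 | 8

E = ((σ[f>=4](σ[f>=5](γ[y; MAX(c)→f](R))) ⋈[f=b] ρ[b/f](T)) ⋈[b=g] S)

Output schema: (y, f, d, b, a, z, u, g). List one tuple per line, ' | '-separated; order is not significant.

Subexpression sizes:
  R → 4
  γ[y; MAX(c)→f](R) → 4
  σ[f>=5](γ[y; MAX(c)→f](R)) → 3
  σ[f>=4](σ[f>=5](γ[y; MAX(c)→f](R))) → 3
  T → 5
  ρ[b/f](T) → 5
  (σ[f>=4](σ[f>=5](γ[y; MAX(c)→f](R))) ⋈[f=b] ρ[b/f](T)) → 2
  S → 3
  ((σ[f>=4](σ[f>=5](γ[y; MAX(c)→f](R))) ⋈[f=b] ρ[b/f](T)) ⋈[b=g] S) → 2

== RESULT ==
y | f | d | b | a | z | u | g
q | 5 | 1 | 5 | 5 | r | r | 5
s | 5 | 1 | 5 | 5 | r | r | 5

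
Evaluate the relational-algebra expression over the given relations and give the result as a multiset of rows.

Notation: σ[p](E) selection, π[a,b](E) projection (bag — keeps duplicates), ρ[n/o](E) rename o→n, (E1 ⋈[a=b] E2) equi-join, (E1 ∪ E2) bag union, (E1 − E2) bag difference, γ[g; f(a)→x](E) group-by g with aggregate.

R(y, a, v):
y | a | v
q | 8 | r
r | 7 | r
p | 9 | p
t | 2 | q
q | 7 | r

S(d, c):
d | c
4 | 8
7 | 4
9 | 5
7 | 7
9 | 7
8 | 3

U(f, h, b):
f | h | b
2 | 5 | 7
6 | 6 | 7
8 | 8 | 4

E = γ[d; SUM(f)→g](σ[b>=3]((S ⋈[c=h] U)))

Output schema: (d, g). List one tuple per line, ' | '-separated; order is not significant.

Per-node cardinality:
  S → 6
  U → 3
  (S ⋈[c=h] U) → 2
  σ[b>=3]((S ⋈[c=h] U)) → 2
  γ[d; SUM(f)→g](σ[b>=3]((S ⋈[c=h] U))) → 2

== RESULT ==
d | g
4 | 8
9 | 2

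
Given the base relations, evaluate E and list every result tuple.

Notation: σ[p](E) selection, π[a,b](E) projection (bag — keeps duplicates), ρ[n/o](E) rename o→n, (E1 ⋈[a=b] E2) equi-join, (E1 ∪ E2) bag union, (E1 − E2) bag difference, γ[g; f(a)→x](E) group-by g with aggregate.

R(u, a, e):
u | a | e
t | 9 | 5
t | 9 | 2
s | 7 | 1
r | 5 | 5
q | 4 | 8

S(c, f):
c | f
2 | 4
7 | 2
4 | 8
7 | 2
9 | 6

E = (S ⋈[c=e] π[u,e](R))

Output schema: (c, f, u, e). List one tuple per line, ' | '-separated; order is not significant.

Per-node cardinality:
  S → 5
  R → 5
  π[u,e](R) → 5
  (S ⋈[c=e] π[u,e](R)) → 1

== RESULT ==
c | f | u | e
2 | 4 | t | 2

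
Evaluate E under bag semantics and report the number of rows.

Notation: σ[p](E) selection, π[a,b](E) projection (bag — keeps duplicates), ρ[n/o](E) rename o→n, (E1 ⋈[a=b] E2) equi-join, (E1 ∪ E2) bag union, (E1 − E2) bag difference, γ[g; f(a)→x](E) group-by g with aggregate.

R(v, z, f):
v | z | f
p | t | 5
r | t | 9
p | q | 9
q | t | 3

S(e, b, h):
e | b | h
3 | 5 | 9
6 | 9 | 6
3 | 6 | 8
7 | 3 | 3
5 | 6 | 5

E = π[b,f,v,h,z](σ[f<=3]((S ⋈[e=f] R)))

Per-node cardinality:
  S → 5
  R → 4
  (S ⋈[e=f] R) → 3
  σ[f<=3]((S ⋈[e=f] R)) → 2
  π[b,f,v,h,z](σ[f<=3]((S ⋈[e=f] R))) → 2

|E| = 2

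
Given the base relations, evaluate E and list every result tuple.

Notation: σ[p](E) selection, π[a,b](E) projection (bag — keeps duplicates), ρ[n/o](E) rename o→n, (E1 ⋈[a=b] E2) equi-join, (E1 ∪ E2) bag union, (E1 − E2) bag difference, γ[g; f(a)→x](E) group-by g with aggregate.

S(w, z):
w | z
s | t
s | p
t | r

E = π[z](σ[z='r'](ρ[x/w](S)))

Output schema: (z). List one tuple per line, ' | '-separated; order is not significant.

Subexpression sizes:
  S → 3
  ρ[x/w](S) → 3
  σ[z='r'](ρ[x/w](S)) → 1
  π[z](σ[z='r'](ρ[x/w](S))) → 1

== RESULT ==
z
r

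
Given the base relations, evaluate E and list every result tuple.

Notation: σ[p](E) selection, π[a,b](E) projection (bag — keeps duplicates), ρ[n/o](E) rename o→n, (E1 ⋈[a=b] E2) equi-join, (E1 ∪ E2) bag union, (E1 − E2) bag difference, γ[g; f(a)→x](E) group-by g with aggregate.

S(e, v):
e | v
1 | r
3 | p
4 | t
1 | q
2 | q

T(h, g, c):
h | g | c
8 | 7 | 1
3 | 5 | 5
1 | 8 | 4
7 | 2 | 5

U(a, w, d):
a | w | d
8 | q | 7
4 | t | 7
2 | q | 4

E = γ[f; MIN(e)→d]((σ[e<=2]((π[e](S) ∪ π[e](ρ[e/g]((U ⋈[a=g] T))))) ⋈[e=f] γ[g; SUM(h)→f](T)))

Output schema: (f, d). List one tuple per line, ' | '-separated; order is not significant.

Row counts bottom-up:
  S → 5
  π[e](S) → 5
  U → 3
  T → 4
  (U ⋈[a=g] T) → 2
  ρ[e/g]((U ⋈[a=g] T)) → 2
  π[e](ρ[e/g]((U ⋈[a=g] T))) → 2
  (π[e](S) ∪ π[e](ρ[e/g]((U ⋈[a=g] T)))) → 7
  σ[e<=2]((π[e](S) ∪ π[e](ρ[e/g]((U ⋈[a=g] T))))) → 4
  T → 4
  γ[g; SUM(h)→f](T) → 4
  (σ[e<=2]((π[e](S) ∪ π[e](ρ[e/g]((U ⋈[a=g] T))))) ⋈[e=f] γ[g; SUM(h)→f](T)) → 2
  γ[f; MIN(e)→d]((σ[e<=2]((π[e](S) ∪ π[e](ρ[e/g]((U ⋈[a=g] T))))) ⋈[e=f] γ[g; SUM(h)→f](T))) → 1

== RESULT ==
f | d
1 | 1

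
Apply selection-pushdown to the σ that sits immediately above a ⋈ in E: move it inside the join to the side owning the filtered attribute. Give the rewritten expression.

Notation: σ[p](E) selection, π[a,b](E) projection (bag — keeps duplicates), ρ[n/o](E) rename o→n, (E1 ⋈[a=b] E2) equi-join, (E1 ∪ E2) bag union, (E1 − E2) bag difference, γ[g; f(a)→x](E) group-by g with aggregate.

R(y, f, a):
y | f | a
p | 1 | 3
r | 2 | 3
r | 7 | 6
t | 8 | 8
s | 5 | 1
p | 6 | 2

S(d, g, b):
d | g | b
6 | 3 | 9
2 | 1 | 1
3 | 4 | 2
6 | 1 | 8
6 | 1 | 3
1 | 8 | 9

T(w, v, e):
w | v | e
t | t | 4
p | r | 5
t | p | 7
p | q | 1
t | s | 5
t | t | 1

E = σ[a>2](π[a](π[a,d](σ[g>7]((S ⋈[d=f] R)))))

σ filters on g, owned by the left side.
E' = σ[a>2](π[a](π[a,d]((σ[g>7](S) ⋈[d=f] R))))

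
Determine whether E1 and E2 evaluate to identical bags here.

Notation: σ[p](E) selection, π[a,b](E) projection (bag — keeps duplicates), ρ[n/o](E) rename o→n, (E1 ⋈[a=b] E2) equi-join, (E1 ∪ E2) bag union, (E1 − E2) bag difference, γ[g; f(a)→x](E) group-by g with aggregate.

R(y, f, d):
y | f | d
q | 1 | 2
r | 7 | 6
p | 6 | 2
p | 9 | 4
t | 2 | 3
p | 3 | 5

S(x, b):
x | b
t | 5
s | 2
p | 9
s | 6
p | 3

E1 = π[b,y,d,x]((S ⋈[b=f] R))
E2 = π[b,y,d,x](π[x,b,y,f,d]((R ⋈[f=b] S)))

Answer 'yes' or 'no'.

E1 stepwise |·|:
  S → 5
  R → 6
  (S ⋈[b=f] R) → 4
  π[b,y,d,x]((S ⋈[b=f] R)) → 4
E2 stepwise |·|:
  R → 6
  S → 5
  (R ⋈[f=b] S) → 4
  π[x,b,y,f,d]((R ⋈[f=b] S)) → 4
  π[b,y,d,x](π[x,b,y,f,d]((R ⋈[f=b] S))) → 4

E1 and E2 produce the same multiset:
b | y | d | x
2 | t | 3 | s
3 | p | 5 | p
6 | p | 2 | s
9 | p | 4 | p

yes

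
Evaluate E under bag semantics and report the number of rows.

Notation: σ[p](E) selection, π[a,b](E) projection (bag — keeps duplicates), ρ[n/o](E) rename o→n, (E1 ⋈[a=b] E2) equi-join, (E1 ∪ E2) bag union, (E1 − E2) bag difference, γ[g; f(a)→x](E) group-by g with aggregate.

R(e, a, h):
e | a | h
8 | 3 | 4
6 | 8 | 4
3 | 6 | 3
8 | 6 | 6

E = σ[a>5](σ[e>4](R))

Stepwise |·|:
  R → 4
  σ[e>4](R) → 3
  σ[a>5](σ[e>4](R)) → 2

|E| = 2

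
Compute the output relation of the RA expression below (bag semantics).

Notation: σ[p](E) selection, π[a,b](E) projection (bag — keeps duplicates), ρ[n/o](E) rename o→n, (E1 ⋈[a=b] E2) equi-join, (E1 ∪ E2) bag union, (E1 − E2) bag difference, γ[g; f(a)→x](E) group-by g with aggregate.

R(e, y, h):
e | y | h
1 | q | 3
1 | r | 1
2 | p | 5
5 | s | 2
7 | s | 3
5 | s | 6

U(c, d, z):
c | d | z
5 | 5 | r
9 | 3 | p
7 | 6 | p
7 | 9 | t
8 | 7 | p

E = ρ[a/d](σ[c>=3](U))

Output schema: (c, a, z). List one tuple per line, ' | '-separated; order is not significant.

Per-node cardinality:
  U → 5
  σ[c>=3](U) → 5
  ρ[a/d](σ[c>=3](U)) → 5

== RESULT ==
c | a | z
5 | 5 | r
7 | 6 | p
7 | 9 | t
8 | 7 | p
9 | 3 | p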